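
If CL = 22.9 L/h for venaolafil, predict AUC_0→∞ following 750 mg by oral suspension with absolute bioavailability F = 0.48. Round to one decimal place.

AUC = 15.7 mg/L·h

AUC_0→∞ = F × Dose / CL
        = 0.48 × 750 / 22.9 = 15.7205 mg/L·h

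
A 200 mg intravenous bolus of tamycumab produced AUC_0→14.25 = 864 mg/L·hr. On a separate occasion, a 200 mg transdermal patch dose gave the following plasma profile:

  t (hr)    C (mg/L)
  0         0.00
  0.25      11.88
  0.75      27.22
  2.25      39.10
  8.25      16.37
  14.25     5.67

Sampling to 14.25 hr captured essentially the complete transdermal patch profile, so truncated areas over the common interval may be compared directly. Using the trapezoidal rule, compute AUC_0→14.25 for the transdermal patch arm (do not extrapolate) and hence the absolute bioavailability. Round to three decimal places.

Trapezoidal AUC_0→14.25 (transdermal patch):
  [0→0.25]: (0.00+11.88)/2 × 0.25 = 1.485
  [0.25→0.75]: (11.88+27.22)/2 × 0.5 = 9.775
  [0.75→2.25]: (27.22+39.10)/2 × 1.5 = 49.74
  [2.25→8.25]: (39.10+16.37)/2 × 6 = 166.41
  [8.25→14.25]: (16.37+5.67)/2 × 6 = 66.12
  Sum = 293.53 mg/L·hr
F = (AUC_ev/D_ev)/(AUC_iv/D_iv) = (293.53/200)/(864/200) = 1.46765/4.32 = 0.3397

F = 0.340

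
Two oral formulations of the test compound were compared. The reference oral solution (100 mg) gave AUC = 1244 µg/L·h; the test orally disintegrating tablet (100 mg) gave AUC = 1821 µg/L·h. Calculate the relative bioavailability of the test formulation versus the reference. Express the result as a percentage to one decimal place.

F_rel = 146.4%

F_rel = (AUC_test/D_test) / (AUC_ref/D_ref)
      = (1821/100) / (1244/100)
      = 18.21 / 12.44 = 1.4638 = 146.38%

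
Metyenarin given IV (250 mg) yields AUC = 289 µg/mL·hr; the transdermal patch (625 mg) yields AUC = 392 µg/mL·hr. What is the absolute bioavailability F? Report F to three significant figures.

F = (AUC_ev / D_ev) / (AUC_iv / D_iv)
  = (392/625) / (289/250)
  = 0.6272 / 1.156 = 0.5426

F = 0.543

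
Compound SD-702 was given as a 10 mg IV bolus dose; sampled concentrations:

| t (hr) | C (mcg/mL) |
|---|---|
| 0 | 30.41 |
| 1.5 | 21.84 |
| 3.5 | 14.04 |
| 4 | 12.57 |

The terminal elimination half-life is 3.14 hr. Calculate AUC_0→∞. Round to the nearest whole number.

Trapezoidal AUC_0→4:
  [0→1.5]: (30.41+21.84)/2 × 1.5 = 39.1875
  [1.5→3.5]: (21.84+14.04)/2 × 2 = 35.88
  [3.5→4]: (14.04+12.57)/2 × 0.5 = 6.6525
  Sum = 81.72 mcg/mL·hr
k_e = ln2 / t½ = 0.693147 / 3.14 = 0.2207 hr^-1
Extrapolated tail: C_last / k_e = 12.57 / 0.2207 = 56.955
AUC_0→∞ = 81.72 + 56.955 = 138.675 mcg/mL·hr

AUC = 139 mcg/mL·hr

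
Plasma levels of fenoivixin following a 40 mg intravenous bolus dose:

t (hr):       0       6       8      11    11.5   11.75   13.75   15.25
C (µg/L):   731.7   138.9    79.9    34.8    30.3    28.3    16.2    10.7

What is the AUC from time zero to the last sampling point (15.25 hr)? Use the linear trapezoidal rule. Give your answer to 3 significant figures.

Trapezoidal AUC_0→15.25:
  [0→6]: (731.7+138.9)/2 × 6 = 2611.8
  [6→8]: (138.9+79.9)/2 × 2 = 218.8
  [8→11]: (79.9+34.8)/2 × 3 = 172.05
  [11→11.5]: (34.8+30.3)/2 × 0.5 = 16.275
  [11.5→11.75]: (30.3+28.3)/2 × 0.25 = 7.325
  [11.75→13.75]: (28.3+16.2)/2 × 2 = 44.5
  [13.75→15.25]: (16.2+10.7)/2 × 1.5 = 20.175
  Sum = 3090.925 µg/L·hr

AUC = 3090 µg/L·hr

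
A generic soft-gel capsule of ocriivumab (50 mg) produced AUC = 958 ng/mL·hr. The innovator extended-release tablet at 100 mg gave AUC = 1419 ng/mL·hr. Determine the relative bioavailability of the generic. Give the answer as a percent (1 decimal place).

F_rel = 135.0%

F_rel = (AUC_test/D_test) / (AUC_ref/D_ref)
      = (958/50) / (1419/100)
      = 19.16 / 14.19 = 1.3502 = 135.02%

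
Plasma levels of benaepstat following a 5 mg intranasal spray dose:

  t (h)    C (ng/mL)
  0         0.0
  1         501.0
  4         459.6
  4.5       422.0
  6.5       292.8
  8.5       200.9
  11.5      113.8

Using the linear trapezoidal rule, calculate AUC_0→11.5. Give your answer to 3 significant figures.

AUC = 3590 ng/mL·h

Trapezoidal AUC_0→11.5:
  [0→1]: (0.0+501.0)/2 × 1 = 250.5
  [1→4]: (501.0+459.6)/2 × 3 = 1440.9
  [4→4.5]: (459.6+422.0)/2 × 0.5 = 220.4
  [4.5→6.5]: (422.0+292.8)/2 × 2 = 714.8
  [6.5→8.5]: (292.8+200.9)/2 × 2 = 493.7
  [8.5→11.5]: (200.9+113.8)/2 × 3 = 472.05
  Sum = 3592.35 ng/mL·h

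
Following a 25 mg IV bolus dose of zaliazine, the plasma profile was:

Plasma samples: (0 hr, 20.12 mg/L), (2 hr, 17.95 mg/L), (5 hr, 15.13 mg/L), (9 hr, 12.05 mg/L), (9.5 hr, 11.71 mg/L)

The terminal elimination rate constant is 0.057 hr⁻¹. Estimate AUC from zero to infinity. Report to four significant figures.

AUC = 353.4 mg/L·hr

Trapezoidal AUC_0→9.5:
  [0→2]: (20.12+17.95)/2 × 2 = 38.07
  [2→5]: (17.95+15.13)/2 × 3 = 49.62
  [5→9]: (15.13+12.05)/2 × 4 = 54.36
  [9→9.5]: (12.05+11.71)/2 × 0.5 = 5.94
  Sum = 147.99 mg/L·hr
Extrapolated tail: C_last / k_e = 11.71 / 0.057 = 205.439
AUC_0→∞ = 147.99 + 205.439 = 353.429 mg/L·hr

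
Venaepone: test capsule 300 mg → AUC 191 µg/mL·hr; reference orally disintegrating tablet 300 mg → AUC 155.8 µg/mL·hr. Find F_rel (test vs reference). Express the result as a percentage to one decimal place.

F_rel = (AUC_test/D_test) / (AUC_ref/D_ref)
      = (191/300) / (155.8/300)
      = 0.636667 / 0.519333 = 1.2259 = 122.59%

F_rel = 122.6%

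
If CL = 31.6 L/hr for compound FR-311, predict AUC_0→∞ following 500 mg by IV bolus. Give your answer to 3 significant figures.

AUC_0→∞ = Dose_iv / CL
        = 500 / 31.6 = 15.8228 mg/L·hr

AUC = 15.8 mg/L·hr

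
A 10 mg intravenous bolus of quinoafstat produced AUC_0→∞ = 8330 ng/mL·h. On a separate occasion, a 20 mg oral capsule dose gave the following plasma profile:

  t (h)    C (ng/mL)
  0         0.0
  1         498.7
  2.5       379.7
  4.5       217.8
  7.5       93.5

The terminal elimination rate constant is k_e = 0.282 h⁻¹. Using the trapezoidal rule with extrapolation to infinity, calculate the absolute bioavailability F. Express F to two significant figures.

F = 0.14

Trapezoidal AUC_0→7.5 (oral capsule):
  [0→1]: (0.0+498.7)/2 × 1 = 249.35
  [1→2.5]: (498.7+379.7)/2 × 1.5 = 658.8
  [2.5→4.5]: (379.7+217.8)/2 × 2 = 597.5
  [4.5→7.5]: (217.8+93.5)/2 × 3 = 466.95
  Sum = 1972.6 ng/mL·h
Tail: C_last/k_e = 93.5/0.282 = 331.560
AUC_0→∞ (oral capsule) = 1972.6 + 331.560 = 2304.16 ng/mL·h
F = (AUC_ev/D_ev)/(AUC_iv/D_iv) = (2304.16/20)/(8330/10) = 115.208/833 = 0.1383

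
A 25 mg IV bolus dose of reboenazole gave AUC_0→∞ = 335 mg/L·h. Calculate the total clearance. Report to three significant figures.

CL = Dose_iv / AUC_0→∞
   = 25 / 335 = 0.0746269 L/h

CL = 0.0746 L/h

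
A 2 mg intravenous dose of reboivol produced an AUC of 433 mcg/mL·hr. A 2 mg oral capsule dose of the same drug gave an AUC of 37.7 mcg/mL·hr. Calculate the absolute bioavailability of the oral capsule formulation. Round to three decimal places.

F = 0.087

F = (AUC_ev / D_ev) / (AUC_iv / D_iv)
  = (37.7/2) / (433/2)
  = 18.85 / 216.5 = 0.0871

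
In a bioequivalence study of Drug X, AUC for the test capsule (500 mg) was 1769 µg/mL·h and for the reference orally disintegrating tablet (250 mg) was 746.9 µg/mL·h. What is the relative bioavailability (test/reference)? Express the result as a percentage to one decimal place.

F_rel = (AUC_test/D_test) / (AUC_ref/D_ref)
      = (1769/500) / (746.9/250)
      = 3.538 / 2.9876 = 1.1842 = 118.42%

F_rel = 118.4%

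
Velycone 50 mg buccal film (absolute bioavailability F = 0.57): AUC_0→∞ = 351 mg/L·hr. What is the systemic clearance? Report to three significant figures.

CL = 0.0812 L/hr

CL = F × Dose / AUC_0→∞
   = 0.57 × 50 / 351 = 0.0811966 L/hr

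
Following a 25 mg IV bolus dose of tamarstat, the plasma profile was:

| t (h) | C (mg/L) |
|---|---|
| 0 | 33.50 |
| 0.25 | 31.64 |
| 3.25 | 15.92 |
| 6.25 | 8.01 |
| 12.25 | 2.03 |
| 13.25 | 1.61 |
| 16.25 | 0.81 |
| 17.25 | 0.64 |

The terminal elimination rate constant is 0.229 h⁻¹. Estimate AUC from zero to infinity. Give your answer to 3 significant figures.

AUC = 154 mg/L·h

Trapezoidal AUC_0→17.25:
  [0→0.25]: (33.50+31.64)/2 × 0.25 = 8.1425
  [0.25→3.25]: (31.64+15.92)/2 × 3 = 71.34
  [3.25→6.25]: (15.92+8.01)/2 × 3 = 35.895
  [6.25→12.25]: (8.01+2.03)/2 × 6 = 30.12
  [12.25→13.25]: (2.03+1.61)/2 × 1 = 1.82
  [13.25→16.25]: (1.61+0.81)/2 × 3 = 3.63
  [16.25→17.25]: (0.81+0.64)/2 × 1 = 0.725
  Sum = 151.6725 mg/L·h
Extrapolated tail: C_last / k_e = 0.64 / 0.229 = 2.795
AUC_0→∞ = 151.6725 + 2.795 = 154.4675 mg/L·h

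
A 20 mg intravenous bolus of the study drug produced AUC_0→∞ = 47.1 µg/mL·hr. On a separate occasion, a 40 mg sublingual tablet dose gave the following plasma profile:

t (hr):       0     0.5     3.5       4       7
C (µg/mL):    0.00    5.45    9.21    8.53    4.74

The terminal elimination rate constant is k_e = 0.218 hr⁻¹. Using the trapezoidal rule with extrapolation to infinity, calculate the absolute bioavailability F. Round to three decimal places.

Trapezoidal AUC_0→7 (sublingual tablet):
  [0→0.5]: (0.00+5.45)/2 × 0.5 = 1.3625
  [0.5→3.5]: (5.45+9.21)/2 × 3 = 21.99
  [3.5→4]: (9.21+8.53)/2 × 0.5 = 4.435
  [4→7]: (8.53+4.74)/2 × 3 = 19.905
  Sum = 47.6925 µg/mL·hr
Tail: C_last/k_e = 4.74/0.218 = 21.743
AUC_0→∞ (sublingual tablet) = 47.6925 + 21.743 = 69.4355 µg/mL·hr
F = (AUC_ev/D_ev)/(AUC_iv/D_iv) = (69.4355/40)/(47.1/20) = 1.7358875/2.355 = 0.7371

F = 0.737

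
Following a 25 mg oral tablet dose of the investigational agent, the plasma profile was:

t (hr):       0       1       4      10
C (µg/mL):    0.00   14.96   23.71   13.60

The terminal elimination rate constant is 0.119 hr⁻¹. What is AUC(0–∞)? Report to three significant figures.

AUC = 292 µg/mL·hr

Trapezoidal AUC_0→10:
  [0→1]: (0.00+14.96)/2 × 1 = 7.48
  [1→4]: (14.96+23.71)/2 × 3 = 58.005
  [4→10]: (23.71+13.60)/2 × 6 = 111.93
  Sum = 177.415 µg/mL·hr
Extrapolated tail: C_last / k_e = 13.60 / 0.119 = 114.286
AUC_0→∞ = 177.415 + 114.286 = 291.701 µg/mL·hr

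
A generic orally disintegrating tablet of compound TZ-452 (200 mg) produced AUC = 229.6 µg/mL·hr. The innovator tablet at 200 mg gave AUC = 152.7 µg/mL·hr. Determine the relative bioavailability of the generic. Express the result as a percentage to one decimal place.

F_rel = 150.4%

F_rel = (AUC_test/D_test) / (AUC_ref/D_ref)
      = (229.6/200) / (152.7/200)
      = 1.148 / 0.7635 = 1.5036 = 150.36%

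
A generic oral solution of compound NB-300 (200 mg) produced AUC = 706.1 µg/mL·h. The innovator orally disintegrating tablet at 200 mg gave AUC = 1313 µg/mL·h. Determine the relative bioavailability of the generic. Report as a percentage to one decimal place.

F_rel = 53.8%

F_rel = (AUC_test/D_test) / (AUC_ref/D_ref)
      = (706.1/200) / (1313/200)
      = 3.5305 / 6.565 = 0.5378 = 53.78%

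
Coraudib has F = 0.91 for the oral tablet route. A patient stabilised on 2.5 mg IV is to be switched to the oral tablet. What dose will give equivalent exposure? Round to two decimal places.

D_oral = 2.75 mg

For equal systemic exposure: F × D_ev = D_iv
D_ev = D_iv / F = 2.5 / 0.91 = 2.74725 mg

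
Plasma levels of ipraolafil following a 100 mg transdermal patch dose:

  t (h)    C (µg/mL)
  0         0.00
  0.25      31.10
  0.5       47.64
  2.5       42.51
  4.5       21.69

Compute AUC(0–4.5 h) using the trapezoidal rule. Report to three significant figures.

AUC = 168 µg/mL·h

Trapezoidal AUC_0→4.5:
  [0→0.25]: (0.00+31.10)/2 × 0.25 = 3.8875
  [0.25→0.5]: (31.10+47.64)/2 × 0.25 = 9.8425
  [0.5→2.5]: (47.64+42.51)/2 × 2 = 90.15
  [2.5→4.5]: (42.51+21.69)/2 × 2 = 64.2
  Sum = 168.08 µg/mL·h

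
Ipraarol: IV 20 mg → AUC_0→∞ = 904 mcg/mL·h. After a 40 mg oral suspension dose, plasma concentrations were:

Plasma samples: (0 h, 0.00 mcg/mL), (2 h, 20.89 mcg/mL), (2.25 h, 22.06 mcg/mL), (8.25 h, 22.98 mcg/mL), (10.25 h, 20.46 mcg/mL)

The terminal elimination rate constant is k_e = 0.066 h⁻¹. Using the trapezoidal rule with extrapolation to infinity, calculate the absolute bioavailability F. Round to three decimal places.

F = 0.285

Trapezoidal AUC_0→10.25 (oral suspension):
  [0→2]: (0.00+20.89)/2 × 2 = 20.89
  [2→2.25]: (20.89+22.06)/2 × 0.25 = 5.36875
  [2.25→8.25]: (22.06+22.98)/2 × 6 = 135.12
  [8.25→10.25]: (22.98+20.46)/2 × 2 = 43.44
  Sum = 204.81875 mcg/mL·h
Tail: C_last/k_e = 20.46/0.066 = 310.000
AUC_0→∞ (oral suspension) = 204.81875 + 310.000 = 514.81875 mcg/mL·h
F = (AUC_ev/D_ev)/(AUC_iv/D_iv) = (514.81875/40)/(904/20) = 12.8705/45.2 = 0.2847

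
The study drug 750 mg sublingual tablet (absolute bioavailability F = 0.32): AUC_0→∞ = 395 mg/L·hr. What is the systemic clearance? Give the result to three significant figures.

CL = 0.608 L/hr

CL = F × Dose / AUC_0→∞
   = 0.32 × 750 / 395 = 0.607595 L/hr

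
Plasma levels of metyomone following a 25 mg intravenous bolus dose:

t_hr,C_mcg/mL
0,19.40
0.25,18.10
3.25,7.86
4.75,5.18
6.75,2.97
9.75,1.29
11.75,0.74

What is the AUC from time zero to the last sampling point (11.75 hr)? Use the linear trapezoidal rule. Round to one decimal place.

AUC = 70.0 mcg/mL·hr

Trapezoidal AUC_0→11.75:
  [0→0.25]: (19.40+18.10)/2 × 0.25 = 4.6875
  [0.25→3.25]: (18.10+7.86)/2 × 3 = 38.94
  [3.25→4.75]: (7.86+5.18)/2 × 1.5 = 9.78
  [4.75→6.75]: (5.18+2.97)/2 × 2 = 8.15
  [6.75→9.75]: (2.97+1.29)/2 × 3 = 6.39
  [9.75→11.75]: (1.29+0.74)/2 × 2 = 2.03
  Sum = 69.9775 mcg/mL·hr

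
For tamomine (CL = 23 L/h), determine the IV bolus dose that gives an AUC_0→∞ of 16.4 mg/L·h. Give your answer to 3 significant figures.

Dose_iv = CL × AUC_0→∞
     = 23 × 16.4 = 377.2 mg

Dose = 377 mg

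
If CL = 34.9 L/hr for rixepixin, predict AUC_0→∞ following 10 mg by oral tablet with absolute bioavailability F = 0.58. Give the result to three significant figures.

AUC = 0.166 mg/L·hr

AUC_0→∞ = F × Dose / CL
        = 0.58 × 10 / 34.9 = 0.166189 mg/L·hr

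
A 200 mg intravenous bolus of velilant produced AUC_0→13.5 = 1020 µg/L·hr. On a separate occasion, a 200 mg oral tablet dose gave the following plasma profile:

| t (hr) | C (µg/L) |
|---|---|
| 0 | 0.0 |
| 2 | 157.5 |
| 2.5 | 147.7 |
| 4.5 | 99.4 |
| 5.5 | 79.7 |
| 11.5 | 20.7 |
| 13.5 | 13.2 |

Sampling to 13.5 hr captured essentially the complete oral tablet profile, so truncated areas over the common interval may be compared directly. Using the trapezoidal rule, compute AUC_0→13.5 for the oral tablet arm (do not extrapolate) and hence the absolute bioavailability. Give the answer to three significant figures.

F = 0.888

Trapezoidal AUC_0→13.5 (oral tablet):
  [0→2]: (0.0+157.5)/2 × 2 = 157.5
  [2→2.5]: (157.5+147.7)/2 × 0.5 = 76.3
  [2.5→4.5]: (147.7+99.4)/2 × 2 = 247.1
  [4.5→5.5]: (99.4+79.7)/2 × 1 = 89.55
  [5.5→11.5]: (79.7+20.7)/2 × 6 = 301.2
  [11.5→13.5]: (20.7+13.2)/2 × 2 = 33.9
  Sum = 905.55 µg/L·hr
F = (AUC_ev/D_ev)/(AUC_iv/D_iv) = (905.55/200)/(1020/200) = 4.52775/5.1 = 0.8878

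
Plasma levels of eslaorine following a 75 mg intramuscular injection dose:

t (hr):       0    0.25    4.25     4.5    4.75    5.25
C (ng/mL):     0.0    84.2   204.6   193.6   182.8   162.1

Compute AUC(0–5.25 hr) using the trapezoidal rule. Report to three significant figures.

Trapezoidal AUC_0→5.25:
  [0→0.25]: (0.0+84.2)/2 × 0.25 = 10.525
  [0.25→4.25]: (84.2+204.6)/2 × 4 = 577.6
  [4.25→4.5]: (204.6+193.6)/2 × 0.25 = 49.775
  [4.5→4.75]: (193.6+182.8)/2 × 0.25 = 47.05
  [4.75→5.25]: (182.8+162.1)/2 × 0.5 = 86.225
  Sum = 771.175 ng/mL·hr

AUC = 771 ng/mL·hr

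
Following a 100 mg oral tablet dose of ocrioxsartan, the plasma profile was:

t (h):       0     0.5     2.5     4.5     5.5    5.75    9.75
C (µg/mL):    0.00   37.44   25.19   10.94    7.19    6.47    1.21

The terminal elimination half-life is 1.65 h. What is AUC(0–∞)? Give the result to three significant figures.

AUC = 137 µg/mL·h

Trapezoidal AUC_0→9.75:
  [0→0.5]: (0.00+37.44)/2 × 0.5 = 9.36
  [0.5→2.5]: (37.44+25.19)/2 × 2 = 62.63
  [2.5→4.5]: (25.19+10.94)/2 × 2 = 36.13
  [4.5→5.5]: (10.94+7.19)/2 × 1 = 9.065
  [5.5→5.75]: (7.19+6.47)/2 × 0.25 = 1.7075
  [5.75→9.75]: (6.47+1.21)/2 × 4 = 15.36
  Sum = 134.2525 µg/mL·h
k_e = ln2 / t½ = 0.693147 / 1.65 = 0.4201 h^-1
Extrapolated tail: C_last / k_e = 1.21 / 0.4201 = 2.880
AUC_0→∞ = 134.2525 + 2.880 = 137.1325 µg/mL·h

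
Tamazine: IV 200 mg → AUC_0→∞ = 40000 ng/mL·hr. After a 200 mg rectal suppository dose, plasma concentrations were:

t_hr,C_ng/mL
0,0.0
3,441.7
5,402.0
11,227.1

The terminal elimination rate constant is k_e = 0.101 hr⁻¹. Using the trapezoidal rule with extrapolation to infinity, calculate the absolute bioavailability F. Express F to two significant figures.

F = 0.14

Trapezoidal AUC_0→11 (rectal suppository):
  [0→3]: (0.0+441.7)/2 × 3 = 662.55
  [3→5]: (441.7+402.0)/2 × 2 = 843.7
  [5→11]: (402.0+227.1)/2 × 6 = 1887.3
  Sum = 3393.55 ng/mL·hr
Tail: C_last/k_e = 227.1/0.101 = 2248.515
AUC_0→∞ (rectal suppository) = 3393.55 + 2248.515 = 5642.065 ng/mL·hr
F = (AUC_ev/D_ev)/(AUC_iv/D_iv) = (5642.065/200)/(40000/200) = 28.210325/200 = 0.1411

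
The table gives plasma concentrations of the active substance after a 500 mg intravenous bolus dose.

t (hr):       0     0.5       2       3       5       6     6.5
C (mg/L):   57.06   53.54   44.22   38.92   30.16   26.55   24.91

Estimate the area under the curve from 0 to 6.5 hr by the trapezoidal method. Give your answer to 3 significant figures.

Trapezoidal AUC_0→6.5:
  [0→0.5]: (57.06+53.54)/2 × 0.5 = 27.65
  [0.5→2]: (53.54+44.22)/2 × 1.5 = 73.32
  [2→3]: (44.22+38.92)/2 × 1 = 41.57
  [3→5]: (38.92+30.16)/2 × 2 = 69.08
  [5→6]: (30.16+26.55)/2 × 1 = 28.355
  [6→6.5]: (26.55+24.91)/2 × 0.5 = 12.865
  Sum = 252.84 mg/L·hr

AUC = 253 mg/L·hr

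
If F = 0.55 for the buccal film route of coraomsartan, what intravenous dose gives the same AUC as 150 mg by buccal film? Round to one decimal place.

D_iv = 82.5 mg

Systemic exposure from an extravascular dose = F × D_ev, so the equivalent IV dose is F × D_ev.
D_iv = F × D_ev = 0.55 × 150 = 82.5 mg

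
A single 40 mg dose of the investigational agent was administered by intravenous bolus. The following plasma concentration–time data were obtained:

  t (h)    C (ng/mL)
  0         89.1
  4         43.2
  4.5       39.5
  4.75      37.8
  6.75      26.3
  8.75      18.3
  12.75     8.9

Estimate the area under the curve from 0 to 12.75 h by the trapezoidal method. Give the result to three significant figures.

Trapezoidal AUC_0→12.75:
  [0→4]: (89.1+43.2)/2 × 4 = 264.6
  [4→4.5]: (43.2+39.5)/2 × 0.5 = 20.675
  [4.5→4.75]: (39.5+37.8)/2 × 0.25 = 9.6625
  [4.75→6.75]: (37.8+26.3)/2 × 2 = 64.1
  [6.75→8.75]: (26.3+18.3)/2 × 2 = 44.6
  [8.75→12.75]: (18.3+8.9)/2 × 4 = 54.4
  Sum = 458.0375 ng/mL·h

AUC = 458 ng/mL·h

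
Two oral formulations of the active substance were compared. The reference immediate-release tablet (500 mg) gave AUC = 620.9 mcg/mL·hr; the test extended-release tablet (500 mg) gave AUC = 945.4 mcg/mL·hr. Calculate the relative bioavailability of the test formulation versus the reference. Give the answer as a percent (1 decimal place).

F_rel = (AUC_test/D_test) / (AUC_ref/D_ref)
      = (945.4/500) / (620.9/500)
      = 1.8908 / 1.2418 = 1.5226 = 152.26%

F_rel = 152.3%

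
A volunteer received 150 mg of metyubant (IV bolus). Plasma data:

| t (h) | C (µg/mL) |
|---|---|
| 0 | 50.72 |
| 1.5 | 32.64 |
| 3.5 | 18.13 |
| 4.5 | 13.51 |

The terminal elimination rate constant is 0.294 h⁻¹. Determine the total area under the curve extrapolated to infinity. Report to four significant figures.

Trapezoidal AUC_0→4.5:
  [0→1.5]: (50.72+32.64)/2 × 1.5 = 62.52
  [1.5→3.5]: (32.64+18.13)/2 × 2 = 50.77
  [3.5→4.5]: (18.13+13.51)/2 × 1 = 15.82
  Sum = 129.11 µg/mL·h
Extrapolated tail: C_last / k_e = 13.51 / 0.294 = 45.952
AUC_0→∞ = 129.11 + 45.952 = 175.062 µg/mL·h

AUC = 175.1 µg/mL·h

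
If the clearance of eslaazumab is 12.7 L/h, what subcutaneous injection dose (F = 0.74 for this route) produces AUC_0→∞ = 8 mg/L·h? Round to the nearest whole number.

Dose = 137 mg

Dose = CL × AUC_0→∞ / F
     = 12.7 × 8 / 0.74 = 137.297 mg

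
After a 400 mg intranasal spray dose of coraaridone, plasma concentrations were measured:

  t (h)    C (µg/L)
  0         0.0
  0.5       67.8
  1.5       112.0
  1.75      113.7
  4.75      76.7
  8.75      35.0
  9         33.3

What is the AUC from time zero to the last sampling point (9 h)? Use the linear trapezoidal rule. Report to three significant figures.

Trapezoidal AUC_0→9:
  [0→0.5]: (0.0+67.8)/2 × 0.5 = 16.95
  [0.5→1.5]: (67.8+112.0)/2 × 1 = 89.9
  [1.5→1.75]: (112.0+113.7)/2 × 0.25 = 28.2125
  [1.75→4.75]: (113.7+76.7)/2 × 3 = 285.6
  [4.75→8.75]: (76.7+35.0)/2 × 4 = 223.4
  [8.75→9]: (35.0+33.3)/2 × 0.25 = 8.5375
  Sum = 652.6 µg/L·h

AUC = 653 µg/L·h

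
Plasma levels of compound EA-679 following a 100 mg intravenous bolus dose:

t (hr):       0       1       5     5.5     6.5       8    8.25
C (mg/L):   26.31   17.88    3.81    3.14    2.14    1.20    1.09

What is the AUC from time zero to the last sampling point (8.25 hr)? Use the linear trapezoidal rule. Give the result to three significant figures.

Trapezoidal AUC_0→8.25:
  [0→1]: (26.31+17.88)/2 × 1 = 22.095
  [1→5]: (17.88+3.81)/2 × 4 = 43.38
  [5→5.5]: (3.81+3.14)/2 × 0.5 = 1.7375
  [5.5→6.5]: (3.14+2.14)/2 × 1 = 2.64
  [6.5→8]: (2.14+1.20)/2 × 1.5 = 2.505
  [8→8.25]: (1.20+1.09)/2 × 0.25 = 0.28625
  Sum = 72.64375 mg/L·hr

AUC = 72.6 mg/L·hr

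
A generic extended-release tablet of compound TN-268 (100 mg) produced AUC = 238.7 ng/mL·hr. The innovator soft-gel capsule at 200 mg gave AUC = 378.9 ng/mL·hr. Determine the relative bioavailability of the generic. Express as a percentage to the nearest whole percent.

F_rel = 126%

F_rel = (AUC_test/D_test) / (AUC_ref/D_ref)
      = (238.7/100) / (378.9/200)
      = 2.387 / 1.8945 = 1.2600 = 126.00%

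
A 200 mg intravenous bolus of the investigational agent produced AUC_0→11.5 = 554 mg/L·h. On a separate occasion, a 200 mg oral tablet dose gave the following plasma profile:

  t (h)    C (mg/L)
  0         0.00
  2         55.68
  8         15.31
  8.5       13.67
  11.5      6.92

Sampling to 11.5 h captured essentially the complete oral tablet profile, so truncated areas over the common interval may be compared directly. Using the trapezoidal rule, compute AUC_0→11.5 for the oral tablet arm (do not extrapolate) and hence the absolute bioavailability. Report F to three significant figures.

Trapezoidal AUC_0→11.5 (oral tablet):
  [0→2]: (0.00+55.68)/2 × 2 = 55.68
  [2→8]: (55.68+15.31)/2 × 6 = 212.97
  [8→8.5]: (15.31+13.67)/2 × 0.5 = 7.245
  [8.5→11.5]: (13.67+6.92)/2 × 3 = 30.885
  Sum = 306.78 mg/L·h
F = (AUC_ev/D_ev)/(AUC_iv/D_iv) = (306.78/200)/(554/200) = 1.5339/2.77 = 0.5538

F = 0.554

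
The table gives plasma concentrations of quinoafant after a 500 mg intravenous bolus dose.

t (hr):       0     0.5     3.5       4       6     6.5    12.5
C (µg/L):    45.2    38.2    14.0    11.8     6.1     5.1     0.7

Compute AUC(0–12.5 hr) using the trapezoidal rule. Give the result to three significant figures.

AUC = 144 µg/L·hr

Trapezoidal AUC_0→12.5:
  [0→0.5]: (45.2+38.2)/2 × 0.5 = 20.85
  [0.5→3.5]: (38.2+14.0)/2 × 3 = 78.3
  [3.5→4]: (14.0+11.8)/2 × 0.5 = 6.45
  [4→6]: (11.8+6.1)/2 × 2 = 17.9
  [6→6.5]: (6.1+5.1)/2 × 0.5 = 2.8
  [6.5→12.5]: (5.1+0.7)/2 × 6 = 17.4
  Sum = 143.7 µg/L·hr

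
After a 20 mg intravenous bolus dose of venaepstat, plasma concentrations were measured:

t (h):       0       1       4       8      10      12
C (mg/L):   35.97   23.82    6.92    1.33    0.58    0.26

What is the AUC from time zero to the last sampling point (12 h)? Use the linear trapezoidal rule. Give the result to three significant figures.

AUC = 95.3 mg/L·h

Trapezoidal AUC_0→12:
  [0→1]: (35.97+23.82)/2 × 1 = 29.895
  [1→4]: (23.82+6.92)/2 × 3 = 46.11
  [4→8]: (6.92+1.33)/2 × 4 = 16.5
  [8→10]: (1.33+0.58)/2 × 2 = 1.91
  [10→12]: (0.58+0.26)/2 × 2 = 0.84
  Sum = 95.255 mg/L·h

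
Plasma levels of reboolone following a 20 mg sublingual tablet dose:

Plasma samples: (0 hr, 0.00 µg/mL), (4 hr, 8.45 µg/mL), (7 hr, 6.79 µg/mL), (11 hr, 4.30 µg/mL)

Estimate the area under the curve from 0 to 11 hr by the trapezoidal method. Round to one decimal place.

Trapezoidal AUC_0→11:
  [0→4]: (0.00+8.45)/2 × 4 = 16.9
  [4→7]: (8.45+6.79)/2 × 3 = 22.86
  [7→11]: (6.79+4.30)/2 × 4 = 22.18
  Sum = 61.94 µg/mL·hr

AUC = 61.9 µg/mL·hr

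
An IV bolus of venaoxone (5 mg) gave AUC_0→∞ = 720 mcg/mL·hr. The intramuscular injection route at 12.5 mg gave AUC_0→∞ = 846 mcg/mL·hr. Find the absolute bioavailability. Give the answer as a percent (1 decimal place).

F = 47.0%

F = (AUC_ev / D_ev) / (AUC_iv / D_iv)
  = (846/12.5) / (720/5)
  = 67.68 / 144 = 0.4700
  = 47.00%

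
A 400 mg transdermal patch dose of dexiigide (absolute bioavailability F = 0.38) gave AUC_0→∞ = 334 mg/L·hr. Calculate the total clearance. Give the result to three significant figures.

CL = 0.455 L/hr

CL = F × Dose / AUC_0→∞
   = 0.38 × 400 / 334 = 0.45509 L/hr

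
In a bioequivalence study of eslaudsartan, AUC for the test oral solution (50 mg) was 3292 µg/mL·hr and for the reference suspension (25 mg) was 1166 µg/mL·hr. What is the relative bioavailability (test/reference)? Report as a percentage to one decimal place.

F_rel = 141.2%

F_rel = (AUC_test/D_test) / (AUC_ref/D_ref)
      = (3292/50) / (1166/25)
      = 65.84 / 46.64 = 1.4117 = 141.17%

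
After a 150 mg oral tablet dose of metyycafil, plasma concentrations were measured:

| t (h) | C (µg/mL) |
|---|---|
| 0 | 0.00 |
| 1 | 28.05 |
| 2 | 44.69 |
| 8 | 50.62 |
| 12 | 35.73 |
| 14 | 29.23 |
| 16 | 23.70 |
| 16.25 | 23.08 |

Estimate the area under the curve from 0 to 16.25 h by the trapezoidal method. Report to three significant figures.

Trapezoidal AUC_0→16.25:
  [0→1]: (0.00+28.05)/2 × 1 = 14.025
  [1→2]: (28.05+44.69)/2 × 1 = 36.37
  [2→8]: (44.69+50.62)/2 × 6 = 285.93
  [8→12]: (50.62+35.73)/2 × 4 = 172.7
  [12→14]: (35.73+29.23)/2 × 2 = 64.96
  [14→16]: (29.23+23.70)/2 × 2 = 52.93
  [16→16.25]: (23.70+23.08)/2 × 0.25 = 5.8475
  Sum = 632.7625 µg/mL·h

AUC = 633 µg/mL·h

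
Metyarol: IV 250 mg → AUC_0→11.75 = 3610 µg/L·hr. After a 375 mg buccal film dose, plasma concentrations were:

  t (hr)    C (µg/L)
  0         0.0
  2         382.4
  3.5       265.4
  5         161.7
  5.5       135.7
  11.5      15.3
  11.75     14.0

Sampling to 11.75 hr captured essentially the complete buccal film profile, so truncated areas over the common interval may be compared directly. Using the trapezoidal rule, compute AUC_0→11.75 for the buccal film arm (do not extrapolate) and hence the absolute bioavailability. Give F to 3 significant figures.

Trapezoidal AUC_0→11.75 (buccal film):
  [0→2]: (0.0+382.4)/2 × 2 = 382.4
  [2→3.5]: (382.4+265.4)/2 × 1.5 = 485.85
  [3.5→5]: (265.4+161.7)/2 × 1.5 = 320.325
  [5→5.5]: (161.7+135.7)/2 × 0.5 = 74.35
  [5.5→11.5]: (135.7+15.3)/2 × 6 = 453.0
  [11.5→11.75]: (15.3+14.0)/2 × 0.25 = 3.6625
  Sum = 1719.5875 µg/L·hr
F = (AUC_ev/D_ev)/(AUC_iv/D_iv) = (1719.5875/375)/(3610/250) = 4.58557/14.44 = 0.3176

F = 0.318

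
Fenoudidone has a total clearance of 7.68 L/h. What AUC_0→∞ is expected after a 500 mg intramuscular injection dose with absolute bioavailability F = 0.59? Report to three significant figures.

AUC_0→∞ = F × Dose / CL
        = 0.59 × 500 / 7.68 = 38.4115 mg/L·h

AUC = 38.4 mg/L·h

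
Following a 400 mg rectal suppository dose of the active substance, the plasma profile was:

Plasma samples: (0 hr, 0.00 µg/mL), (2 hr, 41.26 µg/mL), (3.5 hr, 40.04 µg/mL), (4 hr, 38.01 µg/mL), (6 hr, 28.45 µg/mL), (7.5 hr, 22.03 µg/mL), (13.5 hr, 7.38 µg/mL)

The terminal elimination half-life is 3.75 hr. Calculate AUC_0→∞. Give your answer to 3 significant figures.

AUC = 354 µg/mL·hr

Trapezoidal AUC_0→13.5:
  [0→2]: (0.00+41.26)/2 × 2 = 41.26
  [2→3.5]: (41.26+40.04)/2 × 1.5 = 60.975
  [3.5→4]: (40.04+38.01)/2 × 0.5 = 19.5125
  [4→6]: (38.01+28.45)/2 × 2 = 66.46
  [6→7.5]: (28.45+22.03)/2 × 1.5 = 37.86
  [7.5→13.5]: (22.03+7.38)/2 × 6 = 88.23
  Sum = 314.2975 µg/mL·hr
k_e = ln2 / t½ = 0.693147 / 3.75 = 0.1848 hr^-1
Extrapolated tail: C_last / k_e = 7.38 / 0.1848 = 39.935
AUC_0→∞ = 314.2975 + 39.935 = 354.2325 µg/mL·hr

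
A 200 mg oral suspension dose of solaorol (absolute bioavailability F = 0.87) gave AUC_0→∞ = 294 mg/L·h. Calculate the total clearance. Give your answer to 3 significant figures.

CL = F × Dose / AUC_0→∞
   = 0.87 × 200 / 294 = 0.591837 L/h

CL = 0.592 L/h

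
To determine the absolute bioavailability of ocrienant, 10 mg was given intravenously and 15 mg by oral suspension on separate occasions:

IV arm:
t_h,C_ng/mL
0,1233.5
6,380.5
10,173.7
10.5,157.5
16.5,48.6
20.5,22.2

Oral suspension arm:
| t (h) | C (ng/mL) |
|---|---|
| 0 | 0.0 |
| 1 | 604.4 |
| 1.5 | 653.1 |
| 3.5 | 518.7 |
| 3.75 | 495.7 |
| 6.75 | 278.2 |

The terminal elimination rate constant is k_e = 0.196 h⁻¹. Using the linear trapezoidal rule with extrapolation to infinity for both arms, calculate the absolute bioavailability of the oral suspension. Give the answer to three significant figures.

F = 0.434

Trapezoidal AUC_0→20.5 (IV):
  [0→6]: (1233.5+380.5)/2 × 6 = 4842.0
  [6→10]: (380.5+173.7)/2 × 4 = 1108.4
  [10→10.5]: (173.7+157.5)/2 × 0.5 = 82.8
  [10.5→16.5]: (157.5+48.6)/2 × 6 = 618.3
  [16.5→20.5]: (48.6+22.2)/2 × 4 = 141.6
  Sum = 6793.1 ng/mL·h
IV tail: 22.2/0.196 = 113.265; AUC_iv,0→∞ = 6793.1 + 113.265 = 6906.365 ng/mL·h
Trapezoidal AUC_0→6.75 (oral suspension):
  [0→1]: (0.0+604.4)/2 × 1 = 302.2
  [1→1.5]: (604.4+653.1)/2 × 0.5 = 314.375
  [1.5→3.5]: (653.1+518.7)/2 × 2 = 1171.8
  [3.5→3.75]: (518.7+495.7)/2 × 0.25 = 126.8
  [3.75→6.75]: (495.7+278.2)/2 × 3 = 1160.85
  Sum = 3076.025 ng/mL·h
oral suspension tail: 278.2/0.196 = 1419.388; AUC_ev,0→∞ = 3076.025 + 1419.388 = 4495.413 ng/mL·h
F = (AUC_ev/D_ev)/(AUC_iv/D_iv) = (4495.413/15)/(6906.365/10) = 299.6942/690.6365 = 0.4339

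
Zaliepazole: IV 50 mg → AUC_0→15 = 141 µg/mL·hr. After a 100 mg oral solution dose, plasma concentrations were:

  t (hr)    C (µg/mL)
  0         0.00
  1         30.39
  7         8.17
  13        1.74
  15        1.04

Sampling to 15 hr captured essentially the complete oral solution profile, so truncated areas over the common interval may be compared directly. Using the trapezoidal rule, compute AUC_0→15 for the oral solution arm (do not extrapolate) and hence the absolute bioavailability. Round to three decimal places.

F = 0.579

Trapezoidal AUC_0→15 (oral solution):
  [0→1]: (0.00+30.39)/2 × 1 = 15.195
  [1→7]: (30.39+8.17)/2 × 6 = 115.68
  [7→13]: (8.17+1.74)/2 × 6 = 29.73
  [13→15]: (1.74+1.04)/2 × 2 = 2.78
  Sum = 163.385 µg/mL·hr
F = (AUC_ev/D_ev)/(AUC_iv/D_iv) = (163.385/100)/(141/50) = 1.63385/2.82 = 0.5794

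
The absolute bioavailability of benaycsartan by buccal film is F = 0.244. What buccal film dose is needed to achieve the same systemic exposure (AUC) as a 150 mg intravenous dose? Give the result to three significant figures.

D_buccal = 615 mg

For equal systemic exposure: F × D_ev = D_iv
D_ev = D_iv / F = 150 / 0.244 = 614.754 mg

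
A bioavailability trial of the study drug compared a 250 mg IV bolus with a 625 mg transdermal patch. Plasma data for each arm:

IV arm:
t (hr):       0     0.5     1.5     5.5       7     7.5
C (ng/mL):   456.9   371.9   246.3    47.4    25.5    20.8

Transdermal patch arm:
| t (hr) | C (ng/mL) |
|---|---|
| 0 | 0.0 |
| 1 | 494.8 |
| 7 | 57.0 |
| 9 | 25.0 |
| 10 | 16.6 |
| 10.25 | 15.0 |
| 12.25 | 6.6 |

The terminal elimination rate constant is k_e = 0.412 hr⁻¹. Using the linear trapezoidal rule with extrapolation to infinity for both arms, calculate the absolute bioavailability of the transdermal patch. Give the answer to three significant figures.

Trapezoidal AUC_0→7.5 (IV):
  [0→0.5]: (456.9+371.9)/2 × 0.5 = 207.2
  [0.5→1.5]: (371.9+246.3)/2 × 1 = 309.1
  [1.5→5.5]: (246.3+47.4)/2 × 4 = 587.4
  [5.5→7]: (47.4+25.5)/2 × 1.5 = 54.675
  [7→7.5]: (25.5+20.8)/2 × 0.5 = 11.575
  Sum = 1169.95 ng/mL·hr
IV tail: 20.8/0.412 = 50.485; AUC_iv,0→∞ = 1169.95 + 50.485 = 1220.435 ng/mL·hr
Trapezoidal AUC_0→12.25 (transdermal patch):
  [0→1]: (0.0+494.8)/2 × 1 = 247.4
  [1→7]: (494.8+57.0)/2 × 6 = 1655.4
  [7→9]: (57.0+25.0)/2 × 2 = 82.0
  [9→10]: (25.0+16.6)/2 × 1 = 20.8
  [10→10.25]: (16.6+15.0)/2 × 0.25 = 3.95
  [10.25→12.25]: (15.0+6.6)/2 × 2 = 21.6
  Sum = 2031.15 ng/mL·hr
transdermal patch tail: 6.6/0.412 = 16.019; AUC_ev,0→∞ = 2031.15 + 16.019 = 2047.169 ng/mL·hr
F = (AUC_ev/D_ev)/(AUC_iv/D_iv) = (2047.169/625)/(1220.435/250) = 3.2754704/4.88174 = 0.6710

F = 0.671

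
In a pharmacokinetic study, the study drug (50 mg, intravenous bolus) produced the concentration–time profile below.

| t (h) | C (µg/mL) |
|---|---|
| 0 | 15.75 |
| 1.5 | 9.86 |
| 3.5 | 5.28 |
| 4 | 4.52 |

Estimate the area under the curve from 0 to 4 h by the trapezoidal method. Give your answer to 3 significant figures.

Trapezoidal AUC_0→4:
  [0→1.5]: (15.75+9.86)/2 × 1.5 = 19.2075
  [1.5→3.5]: (9.86+5.28)/2 × 2 = 15.14
  [3.5→4]: (5.28+4.52)/2 × 0.5 = 2.45
  Sum = 36.7975 µg/mL·h

AUC = 36.8 µg/mL·h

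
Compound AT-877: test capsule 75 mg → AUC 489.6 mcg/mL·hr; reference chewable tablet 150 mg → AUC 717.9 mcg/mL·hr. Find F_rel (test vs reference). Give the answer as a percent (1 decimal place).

F_rel = 136.4%

F_rel = (AUC_test/D_test) / (AUC_ref/D_ref)
      = (489.6/75) / (717.9/150)
      = 6.528 / 4.786 = 1.3640 = 136.40%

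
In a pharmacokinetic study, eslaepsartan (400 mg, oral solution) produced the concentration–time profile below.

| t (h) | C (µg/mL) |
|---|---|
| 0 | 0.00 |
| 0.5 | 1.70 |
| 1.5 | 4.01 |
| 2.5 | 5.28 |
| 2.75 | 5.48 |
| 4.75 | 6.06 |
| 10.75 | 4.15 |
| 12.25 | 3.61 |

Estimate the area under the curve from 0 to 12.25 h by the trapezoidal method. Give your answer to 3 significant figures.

Trapezoidal AUC_0→12.25:
  [0→0.5]: (0.00+1.70)/2 × 0.5 = 0.425
  [0.5→1.5]: (1.70+4.01)/2 × 1 = 2.855
  [1.5→2.5]: (4.01+5.28)/2 × 1 = 4.645
  [2.5→2.75]: (5.28+5.48)/2 × 0.25 = 1.345
  [2.75→4.75]: (5.48+6.06)/2 × 2 = 11.54
  [4.75→10.75]: (6.06+4.15)/2 × 6 = 30.63
  [10.75→12.25]: (4.15+3.61)/2 × 1.5 = 5.82
  Sum = 57.26 µg/mL·h

AUC = 57.3 µg/mL·h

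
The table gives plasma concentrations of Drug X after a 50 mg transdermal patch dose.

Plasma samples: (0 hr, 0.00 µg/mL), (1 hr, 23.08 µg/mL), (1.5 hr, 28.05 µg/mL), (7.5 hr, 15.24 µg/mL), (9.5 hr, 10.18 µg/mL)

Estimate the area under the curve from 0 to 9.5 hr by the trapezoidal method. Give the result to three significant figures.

Trapezoidal AUC_0→9.5:
  [0→1]: (0.00+23.08)/2 × 1 = 11.54
  [1→1.5]: (23.08+28.05)/2 × 0.5 = 12.7825
  [1.5→7.5]: (28.05+15.24)/2 × 6 = 129.87
  [7.5→9.5]: (15.24+10.18)/2 × 2 = 25.42
  Sum = 179.6125 µg/mL·hr

AUC = 180 µg/mL·hr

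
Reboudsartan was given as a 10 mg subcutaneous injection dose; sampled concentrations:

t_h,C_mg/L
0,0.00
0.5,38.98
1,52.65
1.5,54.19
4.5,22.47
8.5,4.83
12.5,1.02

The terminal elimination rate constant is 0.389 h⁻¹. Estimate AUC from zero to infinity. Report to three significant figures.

Trapezoidal AUC_0→12.5:
  [0→0.5]: (0.00+38.98)/2 × 0.5 = 9.745
  [0.5→1]: (38.98+52.65)/2 × 0.5 = 22.9075
  [1→1.5]: (52.65+54.19)/2 × 0.5 = 26.71
  [1.5→4.5]: (54.19+22.47)/2 × 3 = 114.99
  [4.5→8.5]: (22.47+4.83)/2 × 4 = 54.6
  [8.5→12.5]: (4.83+1.02)/2 × 4 = 11.7
  Sum = 240.6525 mg/L·h
Extrapolated tail: C_last / k_e = 1.02 / 0.389 = 2.622
AUC_0→∞ = 240.6525 + 2.622 = 243.2745 mg/L·h

AUC = 243 mg/L·h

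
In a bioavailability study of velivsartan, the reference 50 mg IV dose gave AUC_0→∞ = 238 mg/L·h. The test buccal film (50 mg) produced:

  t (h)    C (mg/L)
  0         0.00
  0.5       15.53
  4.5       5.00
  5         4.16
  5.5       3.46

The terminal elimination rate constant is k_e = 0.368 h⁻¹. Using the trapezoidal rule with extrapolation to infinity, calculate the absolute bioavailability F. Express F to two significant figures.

F = 0.25

Trapezoidal AUC_0→5.5 (buccal film):
  [0→0.5]: (0.00+15.53)/2 × 0.5 = 3.8825
  [0.5→4.5]: (15.53+5.00)/2 × 4 = 41.06
  [4.5→5]: (5.00+4.16)/2 × 0.5 = 2.29
  [5→5.5]: (4.16+3.46)/2 × 0.5 = 1.905
  Sum = 49.1375 mg/L·h
Tail: C_last/k_e = 3.46/0.368 = 9.402
AUC_0→∞ (buccal film) = 49.1375 + 9.402 = 58.5395 mg/L·h
F = (AUC_ev/D_ev)/(AUC_iv/D_iv) = (58.5395/50)/(238/50) = 1.17079/4.76 = 0.2460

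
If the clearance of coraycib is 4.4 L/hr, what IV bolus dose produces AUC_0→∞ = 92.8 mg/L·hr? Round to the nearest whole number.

Dose_iv = CL × AUC_0→∞
     = 4.4 × 92.8 = 408.32 mg

Dose = 408 mg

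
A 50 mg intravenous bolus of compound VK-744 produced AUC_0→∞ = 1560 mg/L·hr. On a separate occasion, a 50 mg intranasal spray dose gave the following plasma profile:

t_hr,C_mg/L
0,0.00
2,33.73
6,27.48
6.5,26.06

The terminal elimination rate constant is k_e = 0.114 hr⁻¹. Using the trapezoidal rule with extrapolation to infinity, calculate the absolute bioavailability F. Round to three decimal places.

F = 0.255

Trapezoidal AUC_0→6.5 (intranasal spray):
  [0→2]: (0.00+33.73)/2 × 2 = 33.73
  [2→6]: (33.73+27.48)/2 × 4 = 122.42
  [6→6.5]: (27.48+26.06)/2 × 0.5 = 13.385
  Sum = 169.535 mg/L·hr
Tail: C_last/k_e = 26.06/0.114 = 228.596
AUC_0→∞ (intranasal spray) = 169.535 + 228.596 = 398.131 mg/L·hr
F = (AUC_ev/D_ev)/(AUC_iv/D_iv) = (398.131/50)/(1560/50) = 7.96262/31.2 = 0.2552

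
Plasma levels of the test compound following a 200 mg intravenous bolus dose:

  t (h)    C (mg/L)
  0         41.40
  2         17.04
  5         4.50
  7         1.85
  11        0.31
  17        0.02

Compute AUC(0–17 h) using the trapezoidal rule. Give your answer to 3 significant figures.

AUC = 102 mg/L·h

Trapezoidal AUC_0→17:
  [0→2]: (41.40+17.04)/2 × 2 = 58.44
  [2→5]: (17.04+4.50)/2 × 3 = 32.31
  [5→7]: (4.50+1.85)/2 × 2 = 6.35
  [7→11]: (1.85+0.31)/2 × 4 = 4.32
  [11→17]: (0.31+0.02)/2 × 6 = 0.99
  Sum = 102.41 mg/L·h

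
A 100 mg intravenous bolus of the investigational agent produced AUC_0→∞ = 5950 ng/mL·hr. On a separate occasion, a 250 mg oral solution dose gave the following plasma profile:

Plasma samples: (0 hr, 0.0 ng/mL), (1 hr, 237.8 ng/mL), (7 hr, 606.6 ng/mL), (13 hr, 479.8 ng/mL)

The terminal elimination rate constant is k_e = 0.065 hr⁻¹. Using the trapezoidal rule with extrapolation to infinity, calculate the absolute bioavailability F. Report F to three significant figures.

Trapezoidal AUC_0→13 (oral solution):
  [0→1]: (0.0+237.8)/2 × 1 = 118.9
  [1→7]: (237.8+606.6)/2 × 6 = 2533.2
  [7→13]: (606.6+479.8)/2 × 6 = 3259.2
  Sum = 5911.3 ng/mL·hr
Tail: C_last/k_e = 479.8/0.065 = 7381.538
AUC_0→∞ (oral solution) = 5911.3 + 7381.538 = 13292.838 ng/mL·hr
F = (AUC_ev/D_ev)/(AUC_iv/D_iv) = (13292.838/250)/(5950/100) = 53.171352/59.5 = 0.8936

F = 0.894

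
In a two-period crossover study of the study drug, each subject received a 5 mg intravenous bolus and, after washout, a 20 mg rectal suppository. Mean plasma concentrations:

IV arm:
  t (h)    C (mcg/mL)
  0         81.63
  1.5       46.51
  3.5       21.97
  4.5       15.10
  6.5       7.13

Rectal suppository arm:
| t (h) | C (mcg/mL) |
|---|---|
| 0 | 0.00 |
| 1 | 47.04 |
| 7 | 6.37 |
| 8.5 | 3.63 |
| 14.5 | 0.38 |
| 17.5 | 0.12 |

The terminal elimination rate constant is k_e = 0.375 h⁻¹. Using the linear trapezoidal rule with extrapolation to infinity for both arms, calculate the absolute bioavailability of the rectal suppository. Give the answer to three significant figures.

F = 0.228

Trapezoidal AUC_0→6.5 (IV):
  [0→1.5]: (81.63+46.51)/2 × 1.5 = 96.105
  [1.5→3.5]: (46.51+21.97)/2 × 2 = 68.48
  [3.5→4.5]: (21.97+15.10)/2 × 1 = 18.535
  [4.5→6.5]: (15.10+7.13)/2 × 2 = 22.23
  Sum = 205.35 mcg/mL·h
IV tail: 7.13/0.375 = 19.013; AUC_iv,0→∞ = 205.35 + 19.013 = 224.363 mcg/mL·h
Trapezoidal AUC_0→17.5 (rectal suppository):
  [0→1]: (0.00+47.04)/2 × 1 = 23.52
  [1→7]: (47.04+6.37)/2 × 6 = 160.23
  [7→8.5]: (6.37+3.63)/2 × 1.5 = 7.5
  [8.5→14.5]: (3.63+0.38)/2 × 6 = 12.03
  [14.5→17.5]: (0.38+0.12)/2 × 3 = 0.75
  Sum = 204.03 mcg/mL·h
rectal suppository tail: 0.12/0.375 = 0.320; AUC_ev,0→∞ = 204.03 + 0.320 = 204.35 mcg/mL·h
F = (AUC_ev/D_ev)/(AUC_iv/D_iv) = (204.35/20)/(224.363/5) = 10.2175/44.8726 = 0.2277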